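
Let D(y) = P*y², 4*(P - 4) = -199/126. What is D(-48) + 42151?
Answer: 353201/7 ≈ 50457.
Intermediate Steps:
P = 1817/504 (P = 4 + (-199/126)/4 = 4 + (-199*1/126)/4 = 4 + (¼)*(-199/126) = 4 - 199/504 = 1817/504 ≈ 3.6052)
D(y) = 1817*y²/504
D(-48) + 42151 = (1817/504)*(-48)² + 42151 = (1817/504)*2304 + 42151 = 58144/7 + 42151 = 353201/7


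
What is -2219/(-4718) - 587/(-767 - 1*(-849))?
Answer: -92411/13817 ≈ -6.6882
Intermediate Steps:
-2219/(-4718) - 587/(-767 - 1*(-849)) = -2219*(-1/4718) - 587/(-767 + 849) = 317/674 - 587/82 = -92411/13817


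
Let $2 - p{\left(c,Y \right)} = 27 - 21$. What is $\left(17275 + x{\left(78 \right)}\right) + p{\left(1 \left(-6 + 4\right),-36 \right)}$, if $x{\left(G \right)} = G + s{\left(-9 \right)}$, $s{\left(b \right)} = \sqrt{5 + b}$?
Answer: $17349 + 2 i \approx 17349.0 + 2.0 i$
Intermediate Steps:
$x{\left(G \right)} = G + 2 i$ ($x{\left(G \right)} = G + \sqrt{5 - 9} = G + \sqrt{-4} = G + 2 i$)
$p{\left(c,Y \right)} = -4$ ($p{\left(c,Y \right)} = 2 - \left(27 - 21\right) = 2 - 6 = -4$)
$\left(17275 + x{\left(78 \right)}\right) + p{\left(1 \left(-6 + 4\right),-36 \right)} = \left(17275 + \left(78 + 2 i\right)\right) - 4 = \left(17353 + 2 i\right) - 4 = 17349 + 2 i$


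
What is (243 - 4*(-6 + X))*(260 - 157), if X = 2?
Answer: 26677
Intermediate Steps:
(243 - 4*(-6 + X))*(260 - 157) = (243 - 4*(-6 + 2))*(260 - 157) = (243 - 4*(-4))*103 = (243 + 16)*103 = 259*103 = 26677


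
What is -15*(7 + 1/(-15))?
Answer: -104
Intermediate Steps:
-15*(7 + 1/(-15)) = -15*(7 - 1/15) = -15*104/15 = -104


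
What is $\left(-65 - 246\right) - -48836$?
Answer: $48525$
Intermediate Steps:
$\left(-65 - 246\right) - -48836 = \left(-65 - 246\right) + 48836 = -311 + 48836 = 48525$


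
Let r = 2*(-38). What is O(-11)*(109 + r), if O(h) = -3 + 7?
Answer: 132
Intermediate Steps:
O(h) = 4
r = -76
O(-11)*(109 + r) = 4*(109 - 76) = 4*33 = 132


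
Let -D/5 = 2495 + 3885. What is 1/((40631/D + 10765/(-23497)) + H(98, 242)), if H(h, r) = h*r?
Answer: 749554300/17775131668693 ≈ 4.2169e-5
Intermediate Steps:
D = -31900 (D = -5*(2495 + 3885) = -5*6380 = -31900)
1/((40631/D + 10765/(-23497)) + H(98, 242)) = 1/((40631/(-31900) + 10765/(-23497)) + 98*242) = 1/((40631*(-1/31900) + 10765*(-1/23497)) + 23716) = 1/((-40631/31900 - 10765/23497) + 23716) = 1/(-1298110107/749554300 + 23716) = 1/(17775131668693/749554300) = 749554300/17775131668693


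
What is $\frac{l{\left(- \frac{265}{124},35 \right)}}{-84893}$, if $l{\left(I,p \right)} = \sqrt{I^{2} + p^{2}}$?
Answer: $- \frac{5 \sqrt{756233}}{10526732} \approx -0.00041305$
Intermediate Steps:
$\frac{l{\left(- \frac{265}{124},35 \right)}}{-84893} = \frac{\sqrt{\left(- \frac{265}{124}\right)^{2} + 35^{2}}}{-84893} = \sqrt{\left(\left(-265\right) \frac{1}{124}\right)^{2} + 1225} \left(- \frac{1}{84893}\right) = \sqrt{\left(- \frac{265}{124}\right)^{2} + 1225} \left(- \frac{1}{84893}\right) = \sqrt{\frac{70225}{15376} + 1225} \left(- \frac{1}{84893}\right) = \sqrt{\frac{18905825}{15376}} \left(- \frac{1}{84893}\right) = \frac{5 \sqrt{756233}}{124} \left(- \frac{1}{84893}\right) = - \frac{5 \sqrt{756233}}{10526732}$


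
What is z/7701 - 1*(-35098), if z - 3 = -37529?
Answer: 270252172/7701 ≈ 35093.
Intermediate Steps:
z = -37526 (z = 3 - 37529 = -37526)
z/7701 - 1*(-35098) = -37526/7701 - 1*(-35098) = -37526*1/7701 + 35098 = -37526/7701 + 35098 = 270252172/7701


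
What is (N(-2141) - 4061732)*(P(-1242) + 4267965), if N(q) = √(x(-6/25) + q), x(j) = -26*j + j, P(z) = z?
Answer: -17330285344236 + 4266723*I*√2135 ≈ -1.733e+13 + 1.9715e+8*I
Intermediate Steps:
x(j) = -25*j
N(q) = √(6 + q) (N(q) = √(-(-150)/25 + q) = √(-25*(-6/25) + q) = √(6 + q))
(N(-2141) - 4061732)*(P(-1242) + 4267965) = (√(6 - 2141) - 4061732)*(-1242 + 4267965) = (√(-2135) - 4061732)*4266723 = (I*√2135 - 4061732)*4266723 = (-4061732 + I*√2135)*4266723 = -17330285344236 + 4266723*I*√2135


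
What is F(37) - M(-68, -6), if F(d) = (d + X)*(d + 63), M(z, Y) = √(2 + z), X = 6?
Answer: 4300 - I*√66 ≈ 4300.0 - 8.124*I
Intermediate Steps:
F(d) = (6 + d)*(63 + d) (F(d) = (d + 6)*(d + 63) = (6 + d)*(63 + d))
F(37) - M(-68, -6) = (378 + 37² + 69*37) - √(2 - 68) = (378 + 1369 + 2553) - √(-66) = 4300 - I*√66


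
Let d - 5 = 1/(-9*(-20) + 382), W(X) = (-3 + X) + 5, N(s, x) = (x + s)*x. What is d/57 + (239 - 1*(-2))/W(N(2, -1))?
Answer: 2574335/10678 ≈ 241.09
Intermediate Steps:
N(s, x) = x*(s + x) (N(s, x) = (s + x)*x = x*(s + x))
W(X) = 2 + X
d = 2811/562 (d = 5 + 1/(-9*(-20) + 382) = 5 + 1/(180 + 382) = 5 + 1/562 = 2811/562 ≈ 5.0018)
d/57 + (239 - 1*(-2))/W(N(2, -1)) = (2811/562)/57 + (239 - 1*(-2))/(2 - (2 - 1)) = (2811/562)*(1/57) + (239 + 2)/(2 - 1*1) = 937/10678 + 241/(2 - 1) = 937/10678 + 241/1 = 937/10678 + 241*1 = 937/10678 + 241 = 2574335/10678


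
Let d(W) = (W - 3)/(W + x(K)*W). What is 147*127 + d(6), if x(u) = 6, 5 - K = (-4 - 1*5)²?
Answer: 261367/14 ≈ 18669.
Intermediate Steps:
K = -76 (K = 5 - (-4 - 1*5)² = 5 - (-4 - 5)² = 5 - 1*(-9)² = 5 - 1*81 = 5 - 81 = -76)
d(W) = (-3 + W)/(7*W) (d(W) = (W - 3)/(W + 6*W) = (-3 + W)/((7*W)) = (-3 + W)*(1/(7*W)) = (-3 + W)/(7*W))
147*127 + d(6) = 147*127 + (⅐)*(-3 + 6)/6 = 18669 + (⅐)*(⅙)*3 = 18669 + 1/14 = 261367/14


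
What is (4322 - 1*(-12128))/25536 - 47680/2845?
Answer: -16725089/1037856 ≈ -16.115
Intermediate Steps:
(4322 - 1*(-12128))/25536 - 47680/2845 = (4322 + 12128)*(1/25536) - 47680*1/2845 = 16450*(1/25536) - 9536/569 = 1175/1824 - 9536/569 = -16725089/1037856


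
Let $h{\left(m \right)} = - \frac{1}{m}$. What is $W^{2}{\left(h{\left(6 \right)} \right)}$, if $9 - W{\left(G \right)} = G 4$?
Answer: $\frac{841}{9} \approx 93.444$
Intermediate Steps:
$W{\left(G \right)} = 9 - 4 G$ ($W{\left(G \right)} = 9 - G 4 = 9 - 4 G$)
$W^{2}{\left(h{\left(6 \right)} \right)} = \left(9 - 4 \left(- \frac{1}{6}\right)\right)^{2} = \left(9 - 4 \left(\left(-1\right) \frac{1}{6}\right)\right)^{2} = \left(9 - - \frac{2}{3}\right)^{2} = \left(9 + \frac{2}{3}\right)^{2} = \left(\frac{29}{3}\right)^{2} = \frac{841}{9}$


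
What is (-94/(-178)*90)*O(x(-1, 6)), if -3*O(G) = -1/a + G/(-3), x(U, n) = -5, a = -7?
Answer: -17860/623 ≈ -28.668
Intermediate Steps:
O(G) = -1/21 + G/9 (O(G) = -(-1/(-7) + G/(-3))/3 = -(-1*(-⅐) + G*(-⅓))/3 = -(⅐ - G/3)/3 = -1/21 + G/9)
(-94/(-178)*90)*O(x(-1, 6)) = (-94/(-178)*90)*(-1/21 + (⅑)*(-5)) = (-94*(-1/178)*90)*(-1/21 - 5/9) = ((47/89)*90)*(-38/63) = (4230/89)*(-38/63) = -17860/623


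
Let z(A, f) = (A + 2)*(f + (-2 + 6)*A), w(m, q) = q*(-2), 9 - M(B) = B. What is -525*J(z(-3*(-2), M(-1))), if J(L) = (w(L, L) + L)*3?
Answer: 428400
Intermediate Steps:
M(B) = 9 - B
w(m, q) = -2*q
z(A, f) = (2 + A)*(f + 4*A)
J(L) = -3*L (J(L) = (-2*L + L)*3 = -L*3 = -3*L)
-525*J(z(-3*(-2), M(-1))) = -(-1575)*(2*(9 - 1*(-1)) + 4*(-3*(-2))² + 8*(-3*(-2)) + (-3*(-2))*(9 - 1*(-1))) = -(-1575)*(2*(9 + 1) + 4*6² + 8*6 + 6*(9 + 1)) = -(-1575)*(2*10 + 4*36 + 48 + 6*10) = -(-1575)*(20 + 144 + 48 + 60) = -(-1575)*272 = -525*(-816) = 428400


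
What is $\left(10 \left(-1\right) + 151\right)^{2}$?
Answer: $19881$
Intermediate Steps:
$\left(10 \left(-1\right) + 151\right)^{2} = \left(-10 + 151\right)^{2} = 141^{2} = 19881$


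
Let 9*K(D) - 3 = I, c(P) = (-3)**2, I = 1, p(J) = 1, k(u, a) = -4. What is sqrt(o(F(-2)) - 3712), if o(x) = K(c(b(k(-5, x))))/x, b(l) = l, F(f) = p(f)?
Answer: 2*I*sqrt(8351)/3 ≈ 60.923*I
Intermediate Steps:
F(f) = 1
c(P) = 9
K(D) = 4/9 (K(D) = 1/3 + (1/9)*1 = 1/3 + 1/9 = 4/9)
o(x) = 4/(9*x)
sqrt(o(F(-2)) - 3712) = sqrt((4/9)/1 - 3712) = sqrt((4/9)*1 - 3712) = sqrt(4/9 - 3712) = sqrt(-33404/9) = 2*I*sqrt(8351)/3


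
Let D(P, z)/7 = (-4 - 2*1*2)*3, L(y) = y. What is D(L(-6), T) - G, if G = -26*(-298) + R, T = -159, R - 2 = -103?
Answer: -7815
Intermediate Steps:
R = -101 (R = 2 - 103 = -101)
D(P, z) = -168 (D(P, z) = 7*((-4 - 2*1*2)*3) = 7*((-4 - 2*2)*3) = 7*((-4 - 4)*3) = 7*(-8*3) = 7*(-24) = -168)
G = 7647 (G = -26*(-298) - 101 = 7748 - 101 = 7647)
D(L(-6), T) - G = -168 - 1*7647 = -168 - 7647 = -7815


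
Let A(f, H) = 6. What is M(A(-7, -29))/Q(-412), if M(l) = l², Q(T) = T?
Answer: -9/103 ≈ -0.087379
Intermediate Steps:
M(A(-7, -29))/Q(-412) = 6²/(-412) = 36*(-1/412) = -9/103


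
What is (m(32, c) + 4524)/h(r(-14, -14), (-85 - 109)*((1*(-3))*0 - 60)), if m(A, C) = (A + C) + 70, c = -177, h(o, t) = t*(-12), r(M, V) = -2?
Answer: -1483/46560 ≈ -0.031851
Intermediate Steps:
h(o, t) = -12*t
m(A, C) = 70 + A + C
(m(32, c) + 4524)/h(r(-14, -14), (-85 - 109)*((1*(-3))*0 - 60)) = ((70 + 32 - 177) + 4524)/((-12*(-85 - 109)*((1*(-3))*0 - 60))) = (-75 + 4524)/((-(-2328)*(-3*0 - 60))) = 4449/((-(-2328)*(0 - 60))) = 4449/((-(-2328)*(-60))) = 4449/((-12*11640)) = 4449/(-139680) = 4449*(-1/139680) = -1483/46560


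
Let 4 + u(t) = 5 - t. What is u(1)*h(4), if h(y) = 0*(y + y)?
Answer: 0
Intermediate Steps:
h(y) = 0 (h(y) = 0*(2*y) = 0)
u(t) = 1 - t (u(t) = -4 + (5 - t) = 1 - t)
u(1)*h(4) = (1 - 1*1)*0 = (1 - 1)*0 = 0*0 = 0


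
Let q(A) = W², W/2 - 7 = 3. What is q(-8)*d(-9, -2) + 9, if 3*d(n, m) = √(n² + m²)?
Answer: 9 + 400*√85/3 ≈ 1238.3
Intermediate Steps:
W = 20 (W = 14 + 2*3 = 14 + 6 = 20)
q(A) = 400 (q(A) = 20² = 400)
d(n, m) = √(m² + n²)/3 (d(n, m) = √(n² + m²)/3 = √(m² + n²)/3)
q(-8)*d(-9, -2) + 9 = 400*(√((-2)² + (-9)²)/3) + 9 = 400*(√(4 + 81)/3) + 9 = 400*(√85/3) + 9 = 400*√85/3 + 9 = 9 + 400*√85/3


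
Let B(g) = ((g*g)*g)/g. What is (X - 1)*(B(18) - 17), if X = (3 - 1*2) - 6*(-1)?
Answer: 1842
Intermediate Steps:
X = 7 (X = (3 - 2) + 6 = 1 + 6 = 7)
B(g) = g² (B(g) = (g²*g)/g = g³/g = g²)
(X - 1)*(B(18) - 17) = (7 - 1)*(18² - 17) = 6*(324 - 17) = 6*307 = 1842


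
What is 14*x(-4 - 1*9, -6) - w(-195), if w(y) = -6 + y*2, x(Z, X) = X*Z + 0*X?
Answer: 1488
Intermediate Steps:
x(Z, X) = X*Z (x(Z, X) = X*Z + 0 = X*Z)
w(y) = -6 + 2*y
14*x(-4 - 1*9, -6) - w(-195) = 14*(-6*(-4 - 1*9)) - (-6 + 2*(-195)) = 14*(-6*(-4 - 9)) - (-6 - 390) = 14*(-6*(-13)) - 1*(-396) = 14*78 + 396 = 1092 + 396 = 1488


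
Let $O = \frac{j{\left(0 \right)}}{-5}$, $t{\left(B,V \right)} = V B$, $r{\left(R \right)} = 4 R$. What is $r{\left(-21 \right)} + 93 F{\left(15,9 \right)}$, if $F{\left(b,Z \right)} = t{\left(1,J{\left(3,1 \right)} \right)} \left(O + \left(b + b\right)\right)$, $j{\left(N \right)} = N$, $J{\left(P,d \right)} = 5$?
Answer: $13866$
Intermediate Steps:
$t{\left(B,V \right)} = B V$
$O = 0$ ($O = \frac{0}{-5} = 0 \left(- \frac{1}{5}\right) = 0$)
$F{\left(b,Z \right)} = 10 b$ ($F{\left(b,Z \right)} = 1 \cdot 5 \left(0 + \left(b + b\right)\right) = 5 \left(0 + 2 b\right) = 5 \cdot 2 b = 10 b$)
$r{\left(-21 \right)} + 93 F{\left(15,9 \right)} = 4 \left(-21\right) + 93 \cdot 10 \cdot 15 = -84 + 93 \cdot 150 = -84 + 13950 = 13866$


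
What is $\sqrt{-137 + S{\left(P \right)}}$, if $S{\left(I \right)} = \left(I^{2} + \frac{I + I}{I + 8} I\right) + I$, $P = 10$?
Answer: $\frac{i \sqrt{143}}{3} \approx 3.9861 i$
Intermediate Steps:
$S{\left(I \right)} = I + I^{2} + \frac{2 I^{2}}{8 + I}$ ($S{\left(I \right)} = \left(I^{2} + \frac{2 I}{8 + I} I\right) + I = \left(I^{2} + \frac{2 I^{2}}{8 + I}\right) + I = I + I^{2} + \frac{2 I^{2}}{8 + I}$)
$\sqrt{-137 + S{\left(P \right)}} = \sqrt{-137 + \frac{10 \left(8 + 10^{2} + 11 \cdot 10\right)}{8 + 10}} = \sqrt{-137 + \frac{10 \left(8 + 100 + 110\right)}{18}} = \sqrt{-137 + 10 \cdot \frac{1}{18} \cdot 218} = \sqrt{-137 + \frac{1090}{9}} = \sqrt{- \frac{143}{9}} = \frac{i \sqrt{143}}{3}$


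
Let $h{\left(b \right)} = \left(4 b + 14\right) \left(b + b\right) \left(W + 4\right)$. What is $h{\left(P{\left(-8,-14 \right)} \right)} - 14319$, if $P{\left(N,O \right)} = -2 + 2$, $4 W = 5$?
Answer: $-14319$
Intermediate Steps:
$W = \frac{5}{4}$ ($W = \frac{1}{4} \cdot 5 = \frac{5}{4} \approx 1.25$)
$P{\left(N,O \right)} = 0$
$h{\left(b \right)} = \frac{21 b \left(14 + 4 b\right)}{2}$ ($h{\left(b \right)} = \left(4 b + 14\right) \left(b + b\right) \left(\frac{5}{4} + 4\right) = \left(14 + 4 b\right) 2 b \frac{21}{4} = \left(14 + 4 b\right) \frac{21 b}{2} = \frac{21 b \left(14 + 4 b\right)}{2}$)
$h{\left(P{\left(-8,-14 \right)} \right)} - 14319 = 21 \cdot 0 \left(7 + 2 \cdot 0\right) - 14319 = 21 \cdot 0 \left(7 + 0\right) - 14319 = 21 \cdot 0 \cdot 7 - 14319 = 0 - 14319 = -14319$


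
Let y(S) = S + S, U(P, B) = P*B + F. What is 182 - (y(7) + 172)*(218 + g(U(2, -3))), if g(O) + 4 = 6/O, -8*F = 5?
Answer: -2091038/53 ≈ -39454.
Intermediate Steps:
F = -5/8 (F = -1/8*5 = -5/8 ≈ -0.62500)
U(P, B) = -5/8 + B*P (U(P, B) = P*B - 5/8 = B*P - 5/8 = -5/8 + B*P)
y(S) = 2*S
g(O) = -4 + 6/O
182 - (y(7) + 172)*(218 + g(U(2, -3))) = 182 - (2*7 + 172)*(218 + (-4 + 6/(-5/8 - 3*2))) = 182 - (14 + 172)*(218 + (-4 + 6/(-5/8 - 6))) = 182 - 186*(218 + (-4 + 6/(-53/8))) = 182 - 186*(218 + (-4 + 6*(-8/53))) = 182 - 186*(218 + (-4 - 48/53)) = 182 - 186*(218 - 260/53) = 182 - 186*11294/53 = 182 - 1*2100684/53 = 182 - 2100684/53 = -2091038/53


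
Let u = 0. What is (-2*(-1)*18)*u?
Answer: 0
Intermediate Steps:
(-2*(-1)*18)*u = (-2*(-1)*18)*0 = (2*18)*0 = 36*0 = 0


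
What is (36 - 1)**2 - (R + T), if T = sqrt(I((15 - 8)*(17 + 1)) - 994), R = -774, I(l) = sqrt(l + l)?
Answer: 1999 - sqrt(-994 + 6*sqrt(7)) ≈ 1999.0 - 31.275*I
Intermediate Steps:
I(l) = sqrt(2)*sqrt(l) (I(l) = sqrt(2*l) = sqrt(2)*sqrt(l))
T = sqrt(-994 + 6*sqrt(7)) (T = sqrt(sqrt(2)*sqrt((15 - 8)*(17 + 1)) - 994) = sqrt(sqrt(2)*sqrt(7*18) - 994) = sqrt(sqrt(2)*sqrt(126) - 994) = sqrt(sqrt(2)*(3*sqrt(14)) - 994) = sqrt(6*sqrt(7) - 994) = sqrt(-994 + 6*sqrt(7)) ≈ 31.275*I)
(36 - 1)**2 - (R + T) = (36 - 1)**2 - (-774 + sqrt(-994 + 6*sqrt(7))) = 35**2 + (774 - sqrt(-994 + 6*sqrt(7))) = 1225 + (774 - sqrt(-994 + 6*sqrt(7))) = 1999 - sqrt(-994 + 6*sqrt(7))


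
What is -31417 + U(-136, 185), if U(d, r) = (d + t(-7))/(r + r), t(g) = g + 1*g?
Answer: -1162444/37 ≈ -31417.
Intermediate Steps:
t(g) = 2*g (t(g) = g + g = 2*g)
U(d, r) = (-14 + d)/(2*r) (U(d, r) = (d + 2*(-7))/(r + r) = (d - 14)/((2*r)) = (-14 + d)*(1/(2*r)) = (-14 + d)/(2*r))
-31417 + U(-136, 185) = -31417 + (1/2)*(-14 - 136)/185 = -31417 + (1/2)*(1/185)*(-150) = -31417 - 15/37 = -1162444/37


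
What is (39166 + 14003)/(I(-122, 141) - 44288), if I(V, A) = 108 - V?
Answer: -17723/14686 ≈ -1.2068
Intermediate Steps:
(39166 + 14003)/(I(-122, 141) - 44288) = (39166 + 14003)/((108 - 1*(-122)) - 44288) = 53169/((108 + 122) - 44288) = 53169/(230 - 44288) = 53169/(-44058) = 53169*(-1/44058) = -17723/14686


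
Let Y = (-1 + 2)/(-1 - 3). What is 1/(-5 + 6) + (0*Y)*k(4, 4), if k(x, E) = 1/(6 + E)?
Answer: 1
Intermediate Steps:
Y = -¼ (Y = 1/(-4) = 1*(-¼) = -¼ ≈ -0.25000)
1/(-5 + 6) + (0*Y)*k(4, 4) = 1/(-5 + 6) + (0*(-¼))/(6 + 4) = 1/1 + 0/10 = 1 + 0*(⅒) = 1 + 0 = 1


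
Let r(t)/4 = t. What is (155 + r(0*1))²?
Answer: 24025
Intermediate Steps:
r(t) = 4*t
(155 + r(0*1))² = (155 + 4*(0*1))² = (155 + 4*0)² = (155 + 0)² = 155² = 24025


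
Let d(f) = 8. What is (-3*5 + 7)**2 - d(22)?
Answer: 56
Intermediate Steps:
(-3*5 + 7)**2 - d(22) = (-3*5 + 7)**2 - 1*8 = (-15 + 7)**2 - 8 = (-8)**2 - 8 = 64 - 8 = 56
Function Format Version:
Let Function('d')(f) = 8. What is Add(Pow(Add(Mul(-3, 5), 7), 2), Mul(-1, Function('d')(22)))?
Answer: 56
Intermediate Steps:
Add(Pow(Add(Mul(-3, 5), 7), 2), Mul(-1, Function('d')(22))) = Add(Pow(Add(Mul(-3, 5), 7), 2), Mul(-1, 8)) = Add(Pow(Add(-15, 7), 2), -8) = Add(Pow(-8, 2), -8) = Add(64, -8) = 56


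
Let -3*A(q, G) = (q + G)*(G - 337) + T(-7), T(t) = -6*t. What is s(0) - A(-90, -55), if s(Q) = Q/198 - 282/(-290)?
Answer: 8248313/435 ≈ 18962.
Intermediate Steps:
s(Q) = 141/145 + Q/198 (s(Q) = Q*(1/198) - 282*(-1/290) = Q/198 + 141/145 = 141/145 + Q/198)
A(q, G) = -14 - (-337 + G)*(G + q)/3 (A(q, G) = -((q + G)*(G - 337) - 6*(-7))/3 = -((G + q)*(-337 + G) + 42)/3 = -((-337 + G)*(G + q) + 42)/3 = -(42 + (-337 + G)*(G + q))/3 = -14 - (-337 + G)*(G + q)/3)
s(0) - A(-90, -55) = (141/145 + (1/198)*0) - (-14 - ⅓*(-55)² + (337/3)*(-55) + (337/3)*(-90) - ⅓*(-55)*(-90)) = (141/145 + 0) - (-14 - ⅓*3025 - 18535/3 - 10110 - 1650) = 141/145 - (-14 - 3025/3 - 18535/3 - 10110 - 1650) = 141/145 - 1*(-56882/3) = 141/145 + 56882/3 = 8248313/435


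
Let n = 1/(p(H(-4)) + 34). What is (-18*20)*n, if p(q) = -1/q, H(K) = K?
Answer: -1440/137 ≈ -10.511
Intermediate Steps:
n = 4/137 (n = 1/(-1/(-4) + 34) = 1/(-1*(-¼) + 34) = 1/(¼ + 34) = 1/(137/4) = 4/137 ≈ 0.029197)
(-18*20)*n = -18*20*(4/137) = -360*4/137 = -1440/137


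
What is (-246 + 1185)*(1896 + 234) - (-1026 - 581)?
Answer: 2001677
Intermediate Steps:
(-246 + 1185)*(1896 + 234) - (-1026 - 581) = 939*2130 - 1*(-1607) = 2000070 + 1607 = 2001677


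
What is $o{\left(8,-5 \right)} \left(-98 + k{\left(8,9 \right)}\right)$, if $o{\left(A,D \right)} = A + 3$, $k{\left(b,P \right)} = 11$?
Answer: $-957$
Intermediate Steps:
$o{\left(A,D \right)} = 3 + A$
$o{\left(8,-5 \right)} \left(-98 + k{\left(8,9 \right)}\right) = \left(3 + 8\right) \left(-98 + 11\right) = 11 \left(-87\right) = -957$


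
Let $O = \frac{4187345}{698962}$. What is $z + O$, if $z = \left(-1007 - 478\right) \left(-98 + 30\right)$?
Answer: $\frac{70585370105}{698962} \approx 1.0099 \cdot 10^{5}$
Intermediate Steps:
$O = \frac{4187345}{698962}$ ($O = 4187345 \cdot \frac{1}{698962} = \frac{4187345}{698962} \approx 5.9908$)
$z = 100980$ ($z = \left(-1485\right) \left(-68\right) = 100980$)
$z + O = 100980 + \frac{4187345}{698962} = \frac{70585370105}{698962}$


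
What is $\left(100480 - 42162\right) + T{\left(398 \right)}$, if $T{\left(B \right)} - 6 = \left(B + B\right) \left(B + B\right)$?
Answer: $691940$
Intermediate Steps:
$T{\left(B \right)} = 6 + 4 B^{2}$ ($T{\left(B \right)} = 6 + \left(B + B\right) \left(B + B\right) = 6 + 2 B 2 B = 6 + 4 B^{2}$)
$\left(100480 - 42162\right) + T{\left(398 \right)} = \left(100480 - 42162\right) + \left(6 + 4 \cdot 398^{2}\right) = 58318 + \left(6 + 4 \cdot 158404\right) = 58318 + \left(6 + 633616\right) = 58318 + 633622 = 691940$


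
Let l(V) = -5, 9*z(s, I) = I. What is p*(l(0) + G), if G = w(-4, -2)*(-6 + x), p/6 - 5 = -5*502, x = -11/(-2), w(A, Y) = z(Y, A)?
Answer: 71810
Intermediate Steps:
z(s, I) = I/9
w(A, Y) = A/9
x = 11/2 (x = -11*(-½) = 11/2 ≈ 5.5000)
p = -15030 (p = 30 + 6*(-5*502) = 30 + 6*(-2510) = 30 - 15060 = -15030)
G = 2/9 (G = ((⅑)*(-4))*(-6 + 11/2) = -4/9*(-½) = 2/9 ≈ 0.22222)
p*(l(0) + G) = -15030*(-5 + 2/9) = -15030*(-43/9) = 71810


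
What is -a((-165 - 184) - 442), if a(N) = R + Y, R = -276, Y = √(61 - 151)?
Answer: 276 - 3*I*√10 ≈ 276.0 - 9.4868*I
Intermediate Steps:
Y = 3*I*√10 (Y = √(-90) = 3*I*√10 ≈ 9.4868*I)
a(N) = -276 + 3*I*√10
-a((-165 - 184) - 442) = -(-276 + 3*I*√10) = 276 - 3*I*√10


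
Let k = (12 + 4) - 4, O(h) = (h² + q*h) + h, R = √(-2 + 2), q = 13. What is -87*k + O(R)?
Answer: -1044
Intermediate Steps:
R = 0 (R = √0 = 0)
O(h) = h² + 14*h (O(h) = (h² + 13*h) + h = h² + 14*h)
k = 12 (k = 16 - 4 = 12)
-87*k + O(R) = -87*12 + 0*(14 + 0) = -1044 + 0*14 = -1044 + 0 = -1044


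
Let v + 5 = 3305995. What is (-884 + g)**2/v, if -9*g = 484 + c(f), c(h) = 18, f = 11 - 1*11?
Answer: 35768882/133892595 ≈ 0.26715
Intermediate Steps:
f = 0 (f = 11 - 11 = 0)
v = 3305990 (v = -5 + 3305995 = 3305990)
g = -502/9 (g = -(484 + 18)/9 = -1/9*502 = -502/9 ≈ -55.778)
(-884 + g)**2/v = (-884 - 502/9)**2/3305990 = (-8458/9)**2*(1/3305990) = (71537764/81)*(1/3305990) = 35768882/133892595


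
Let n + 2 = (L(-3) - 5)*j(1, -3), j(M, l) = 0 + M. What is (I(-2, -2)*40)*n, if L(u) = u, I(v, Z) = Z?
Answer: 800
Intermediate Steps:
j(M, l) = M
n = -10 (n = -2 + (-3 - 5)*1 = -2 - 8*1 = -2 - 8 = -10)
(I(-2, -2)*40)*n = -2*40*(-10) = -80*(-10) = 800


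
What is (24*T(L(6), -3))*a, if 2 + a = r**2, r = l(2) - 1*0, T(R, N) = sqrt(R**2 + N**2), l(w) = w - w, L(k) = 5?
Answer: -48*sqrt(34) ≈ -279.89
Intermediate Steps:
l(w) = 0
T(R, N) = sqrt(N**2 + R**2)
r = 0 (r = 0 - 1*0 = 0 + 0 = 0)
a = -2 (a = -2 + 0**2 = -2 + 0 = -2)
(24*T(L(6), -3))*a = (24*sqrt((-3)**2 + 5**2))*(-2) = (24*sqrt(9 + 25))*(-2) = (24*sqrt(34))*(-2) = -48*sqrt(34)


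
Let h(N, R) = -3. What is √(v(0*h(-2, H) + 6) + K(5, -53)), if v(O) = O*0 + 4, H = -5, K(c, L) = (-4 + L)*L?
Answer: 55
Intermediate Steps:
K(c, L) = L*(-4 + L)
v(O) = 4 (v(O) = 0 + 4 = 4)
√(v(0*h(-2, H) + 6) + K(5, -53)) = √(4 - 53*(-4 - 53)) = √(4 - 53*(-57)) = √(4 + 3021) = √3025 = 55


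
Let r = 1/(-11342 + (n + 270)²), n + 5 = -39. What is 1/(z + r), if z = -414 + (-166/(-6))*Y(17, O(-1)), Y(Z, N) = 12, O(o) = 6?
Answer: -39734/3258187 ≈ -0.012195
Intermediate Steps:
n = -44 (n = -5 - 39 = -44)
r = 1/39734 (r = 1/(-11342 + (-44 + 270)²) = 1/(-11342 + 226²) = 1/(-11342 + 51076) = 1/39734 ≈ 2.5167e-5)
z = -82 (z = -414 - 166/(-6)*12 = -414 - 166*(-⅙)*12 = -414 + (83/3)*12 = -414 + 332 = -82)
1/(z + r) = 1/(-82 + 1/39734) = 1/(-3258187/39734) = -39734/3258187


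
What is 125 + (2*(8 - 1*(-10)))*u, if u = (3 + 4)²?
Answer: 1889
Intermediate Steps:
u = 49 (u = 7² = 49)
125 + (2*(8 - 1*(-10)))*u = 125 + (2*(8 - 1*(-10)))*49 = 125 + (2*(8 + 10))*49 = 125 + (2*18)*49 = 125 + 36*49 = 125 + 1764 = 1889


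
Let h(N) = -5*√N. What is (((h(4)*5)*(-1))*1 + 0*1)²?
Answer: 2500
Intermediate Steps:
(((h(4)*5)*(-1))*1 + 0*1)² = (((-5*√4*5)*(-1))*1 + 0*1)² = (((-5*2*5)*(-1))*1 + 0)² = ((-10*5*(-1))*1 + 0)² = (-50*(-1)*1 + 0)² = (50*1 + 0)² = (50 + 0)² = 50² = 2500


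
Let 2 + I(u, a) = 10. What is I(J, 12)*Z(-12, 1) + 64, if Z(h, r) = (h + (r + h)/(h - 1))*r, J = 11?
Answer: -328/13 ≈ -25.231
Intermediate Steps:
I(u, a) = 8 (I(u, a) = -2 + 10 = 8)
Z(h, r) = r*(h + (h + r)/(-1 + h)) (Z(h, r) = (h + (h + r)/(-1 + h))*r = r*(h + (h + r)/(-1 + h)))
I(J, 12)*Z(-12, 1) + 64 = 8*(1*(1 + (-12)²)/(-1 - 12)) + 64 = 8*(1*(1 + 144)/(-13)) + 64 = 8*(1*(-1/13)*145) + 64 = 8*(-145/13) + 64 = -1160/13 + 64 = -328/13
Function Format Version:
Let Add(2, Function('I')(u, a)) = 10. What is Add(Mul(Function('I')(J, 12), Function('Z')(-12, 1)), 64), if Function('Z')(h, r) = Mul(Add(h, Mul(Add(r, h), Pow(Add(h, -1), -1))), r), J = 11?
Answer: Rational(-328, 13) ≈ -25.231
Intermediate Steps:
Function('I')(u, a) = 8 (Function('I')(u, a) = Add(-2, 10) = 8)
Function('Z')(h, r) = Mul(r, Add(h, Mul(Pow(Add(-1, h), -1), Add(h, r)))) (Function('Z')(h, r) = Mul(Add(h, Mul(Add(h, r), Pow(Add(-1, h), -1))), r) = Mul(Add(h, Mul(Pow(Add(-1, h), -1), Add(h, r))), r) = Mul(r, Add(h, Mul(Pow(Add(-1, h), -1), Add(h, r)))))
Add(Mul(Function('I')(J, 12), Function('Z')(-12, 1)), 64) = Add(Mul(8, Mul(1, Pow(Add(-1, -12), -1), Add(1, Pow(-12, 2)))), 64) = Add(Mul(8, Mul(1, Pow(-13, -1), Add(1, 144))), 64) = Add(Mul(8, Mul(1, Rational(-1, 13), 145)), 64) = Add(Mul(8, Rational(-145, 13)), 64) = Add(Rational(-1160, 13), 64) = Rational(-328, 13)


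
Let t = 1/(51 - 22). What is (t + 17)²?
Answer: 244036/841 ≈ 290.17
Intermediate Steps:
t = 1/29 ≈ 0.034483
(t + 17)² = (1/29 + 17)² = (494/29)² = 244036/841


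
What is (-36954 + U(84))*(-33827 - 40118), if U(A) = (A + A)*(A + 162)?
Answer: -323435430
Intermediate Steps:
U(A) = 2*A*(162 + A) (U(A) = (2*A)*(162 + A) = 2*A*(162 + A))
(-36954 + U(84))*(-33827 - 40118) = (-36954 + 2*84*(162 + 84))*(-33827 - 40118) = (-36954 + 2*84*246)*(-73945) = (-36954 + 41328)*(-73945) = 4374*(-73945) = -323435430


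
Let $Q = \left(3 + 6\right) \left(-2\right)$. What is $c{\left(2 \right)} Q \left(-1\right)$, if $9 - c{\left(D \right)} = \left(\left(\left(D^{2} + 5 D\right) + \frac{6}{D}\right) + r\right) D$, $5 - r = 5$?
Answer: $-450$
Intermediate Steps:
$r = 0$ ($r = 5 - 5 = 0$)
$Q = -18$ ($Q = 9 \left(-2\right) = -18$)
$c{\left(D \right)} = 9 - D \left(D^{2} + 5 D + \frac{6}{D}\right)$ ($c{\left(D \right)} = 9 - \left(\left(\left(D^{2} + 5 D\right) + \frac{6}{D}\right) + 0\right) D = 9 - \left(\left(D^{2} + 5 D + \frac{6}{D}\right) + 0\right) D = 9 - \left(D^{2} + 5 D + \frac{6}{D}\right) D = 9 - D \left(D^{2} + 5 D + \frac{6}{D}\right)$)
$c{\left(2 \right)} Q \left(-1\right) = \left(3 - 2^{3} - 5 \cdot 2^{2}\right) \left(-18\right) \left(-1\right) = \left(3 - 8 - 20\right) \left(-18\right) \left(-1\right) = \left(-25\right) \left(-18\right) \left(-1\right) = 450 \left(-1\right) = -450$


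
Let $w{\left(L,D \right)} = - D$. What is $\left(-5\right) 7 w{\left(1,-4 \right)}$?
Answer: $-140$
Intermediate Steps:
$\left(-5\right) 7 w{\left(1,-4 \right)} = \left(-5\right) 7 \left(\left(-1\right) \left(-4\right)\right) = \left(-35\right) 4 = -140$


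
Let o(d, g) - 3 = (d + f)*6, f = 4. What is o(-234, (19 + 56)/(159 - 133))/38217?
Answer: -459/12739 ≈ -0.036031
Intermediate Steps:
o(d, g) = 27 + 6*d (o(d, g) = 3 + (d + 4)*6 = 3 + (4 + d)*6 = 3 + (24 + 6*d) = 27 + 6*d)
o(-234, (19 + 56)/(159 - 133))/38217 = (27 + 6*(-234))/38217 = (27 - 1404)*(1/38217) = -1377*1/38217 = -459/12739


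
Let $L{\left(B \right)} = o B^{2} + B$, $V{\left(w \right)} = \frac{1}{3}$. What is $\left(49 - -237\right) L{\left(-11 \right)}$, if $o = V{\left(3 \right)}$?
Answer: $\frac{25168}{3} \approx 8389.3$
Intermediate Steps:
$V{\left(w \right)} = \frac{1}{3}$
$o = \frac{1}{3} \approx 0.33333$
$L{\left(B \right)} = B + \frac{B^{2}}{3}$ ($L{\left(B \right)} = \frac{B^{2}}{3} + B = B + \frac{B^{2}}{3}$)
$\left(49 - -237\right) L{\left(-11 \right)} = \left(49 - -237\right) \frac{1}{3} \left(-11\right) \left(3 - 11\right) = \left(49 + 237\right) \frac{1}{3} \left(-11\right) \left(-8\right) = 286 \cdot \frac{88}{3} = \frac{25168}{3}$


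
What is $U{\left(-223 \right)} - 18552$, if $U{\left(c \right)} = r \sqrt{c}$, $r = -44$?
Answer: $-18552 - 44 i \sqrt{223} \approx -18552.0 - 657.06 i$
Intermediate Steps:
$U{\left(c \right)} = - 44 \sqrt{c}$
$U{\left(-223 \right)} - 18552 = - 44 \sqrt{-223} - 18552 = - 44 i \sqrt{223} - 18552 = -18552 - 44 i \sqrt{223}$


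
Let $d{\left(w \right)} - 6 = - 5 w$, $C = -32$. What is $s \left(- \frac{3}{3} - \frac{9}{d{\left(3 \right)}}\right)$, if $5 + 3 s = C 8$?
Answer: $0$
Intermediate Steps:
$d{\left(w \right)} = 6 - 5 w$
$s = -87$ ($s = - \frac{5}{3} + \frac{\left(-32\right) 8}{3} = - \frac{5}{3} + \frac{1}{3} \left(-256\right) = - \frac{5}{3} - \frac{256}{3} = -87$)
$s \left(- \frac{3}{3} - \frac{9}{d{\left(3 \right)}}\right) = - 87 \left(- \frac{3}{3} - \frac{9}{6 - 15}\right) = - 87 \left(\left(-3\right) \frac{1}{3} - \frac{9}{6 - 15}\right) = - 87 \left(-1 - \frac{9}{-9}\right) = - 87 \left(-1 - -1\right) = - 87 \left(-1 + 1\right) = \left(-87\right) 0 = 0$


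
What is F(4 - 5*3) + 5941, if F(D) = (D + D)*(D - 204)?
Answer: 10671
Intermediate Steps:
F(D) = 2*D*(-204 + D) (F(D) = (2*D)*(-204 + D) = 2*D*(-204 + D))
F(4 - 5*3) + 5941 = 2*(4 - 5*3)*(-204 + (4 - 5*3)) + 5941 = 2*(4 - 15)*(-204 + (4 - 15)) + 5941 = 2*(-11)*(-204 - 11) + 5941 = 2*(-11)*(-215) + 5941 = 4730 + 5941 = 10671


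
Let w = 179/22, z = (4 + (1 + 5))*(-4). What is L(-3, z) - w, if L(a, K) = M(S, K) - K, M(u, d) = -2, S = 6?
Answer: 657/22 ≈ 29.864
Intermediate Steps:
z = -40 (z = (4 + 6)*(-4) = 10*(-4) = -40)
L(a, K) = -2 - K
w = 179/22 (w = 179*(1/22) = 179/22 ≈ 8.1364)
L(-3, z) - w = (-2 - 1*(-40)) - 1*179/22 = (-2 + 40) - 179/22 = 38 - 179/22 = 657/22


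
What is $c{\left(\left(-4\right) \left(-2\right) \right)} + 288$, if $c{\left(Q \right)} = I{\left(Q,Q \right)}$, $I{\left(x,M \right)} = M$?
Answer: $296$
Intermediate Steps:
$c{\left(Q \right)} = Q$
$c{\left(\left(-4\right) \left(-2\right) \right)} + 288 = \left(-4\right) \left(-2\right) + 288 = 8 + 288 = 296$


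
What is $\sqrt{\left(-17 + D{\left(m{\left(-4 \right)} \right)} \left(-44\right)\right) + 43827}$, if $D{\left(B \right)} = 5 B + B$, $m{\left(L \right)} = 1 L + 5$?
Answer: $\sqrt{43546} \approx 208.68$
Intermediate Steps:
$m{\left(L \right)} = 5 + L$ ($m{\left(L \right)} = L + 5 = 5 + L$)
$D{\left(B \right)} = 6 B$
$\sqrt{\left(-17 + D{\left(m{\left(-4 \right)} \right)} \left(-44\right)\right) + 43827} = \sqrt{\left(-17 + 6 \left(5 - 4\right) \left(-44\right)\right) + 43827} = \sqrt{\left(-17 + 6 \cdot 1 \left(-44\right)\right) + 43827} = \sqrt{\left(-17 + 6 \left(-44\right)\right) + 43827} = \sqrt{\left(-17 - 264\right) + 43827} = \sqrt{-281 + 43827} = \sqrt{43546}$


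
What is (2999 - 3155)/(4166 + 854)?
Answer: -39/1255 ≈ -0.031076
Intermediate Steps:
(2999 - 3155)/(4166 + 854) = -156/5020 = -156*1/5020 = -39/1255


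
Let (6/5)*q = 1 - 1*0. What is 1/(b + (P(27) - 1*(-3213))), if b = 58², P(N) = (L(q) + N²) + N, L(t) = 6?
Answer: 1/7339 ≈ 0.00013626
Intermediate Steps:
q = ⅚ (q = 5*(1 - 1*0)/6 = 5*(1 + 0)/6 = (⅚)*1 = ⅚ ≈ 0.83333)
P(N) = 6 + N + N² (P(N) = (6 + N²) + N = 6 + N + N²)
b = 3364
1/(b + (P(27) - 1*(-3213))) = 1/(3364 + ((6 + 27 + 27²) - 1*(-3213))) = 1/(3364 + ((6 + 27 + 729) + 3213)) = 1/(3364 + (762 + 3213)) = 1/(3364 + 3975) = 1/7339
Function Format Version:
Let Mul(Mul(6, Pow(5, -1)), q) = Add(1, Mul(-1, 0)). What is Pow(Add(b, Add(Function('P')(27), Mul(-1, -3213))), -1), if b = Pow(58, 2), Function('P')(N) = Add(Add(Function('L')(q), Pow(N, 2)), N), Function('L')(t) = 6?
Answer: Rational(1, 7339) ≈ 0.00013626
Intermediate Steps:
q = Rational(5, 6) (q = Mul(Rational(5, 6), Add(1, Mul(-1, 0))) = Mul(Rational(5, 6), Add(1, 0)) = Mul(Rational(5, 6), 1) = Rational(5, 6) ≈ 0.83333)
Function('P')(N) = Add(6, N, Pow(N, 2)) (Function('P')(N) = Add(Add(6, Pow(N, 2)), N) = Add(6, N, Pow(N, 2)))
b = 3364
Pow(Add(b, Add(Function('P')(27), Mul(-1, -3213))), -1) = Pow(Add(3364, Add(Add(6, 27, Pow(27, 2)), Mul(-1, -3213))), -1) = Pow(Add(3364, Add(Add(6, 27, 729), 3213)), -1) = Pow(Add(3364, Add(762, 3213)), -1) = Pow(Add(3364, 3975), -1) = Pow(7339, -1) = Rational(1, 7339)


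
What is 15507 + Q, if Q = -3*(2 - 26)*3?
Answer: 15723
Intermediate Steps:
Q = 216 (Q = -3*(-24)*3 = 72*3 = 216)
15507 + Q = 15507 + 216 = 15723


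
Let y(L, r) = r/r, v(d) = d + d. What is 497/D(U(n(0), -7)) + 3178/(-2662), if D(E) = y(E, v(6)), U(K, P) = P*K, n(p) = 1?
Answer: 659918/1331 ≈ 495.81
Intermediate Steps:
v(d) = 2*d
U(K, P) = K*P
y(L, r) = 1
D(E) = 1
497/D(U(n(0), -7)) + 3178/(-2662) = 497/1 + 3178/(-2662) = 497*1 + 3178*(-1/2662) = 497 - 1589/1331 = 659918/1331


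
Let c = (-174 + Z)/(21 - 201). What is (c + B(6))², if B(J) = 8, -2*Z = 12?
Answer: 81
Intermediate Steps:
Z = -6 (Z = -½*12 = -6)
c = 1 (c = (-174 - 6)/(21 - 201) = -180/(-180) = -180*(-1/180) = 1)
(c + B(6))² = (1 + 8)² = 9² = 81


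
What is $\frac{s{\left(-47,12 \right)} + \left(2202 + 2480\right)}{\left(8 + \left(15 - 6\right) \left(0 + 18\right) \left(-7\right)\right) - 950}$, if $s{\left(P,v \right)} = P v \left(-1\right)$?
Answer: $- \frac{2623}{1038} \approx -2.527$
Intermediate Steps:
$s{\left(P,v \right)} = - P v$
$\frac{s{\left(-47,12 \right)} + \left(2202 + 2480\right)}{\left(8 + \left(15 - 6\right) \left(0 + 18\right) \left(-7\right)\right) - 950} = \frac{\left(-1\right) \left(-47\right) 12 + \left(2202 + 2480\right)}{\left(8 + \left(15 - 6\right) \left(0 + 18\right) \left(-7\right)\right) - 950} = \frac{564 + 4682}{\left(8 + 9 \cdot 18 \left(-7\right)\right) - 950} = \frac{5246}{\left(8 + 162 \left(-7\right)\right) - 950} = \frac{5246}{\left(8 - 1134\right) - 950} = \frac{5246}{-1126 - 950} = \frac{5246}{-2076} = 5246 \left(- \frac{1}{2076}\right) = - \frac{2623}{1038}$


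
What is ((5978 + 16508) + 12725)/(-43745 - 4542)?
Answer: -35211/48287 ≈ -0.72920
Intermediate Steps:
((5978 + 16508) + 12725)/(-43745 - 4542) = (22486 + 12725)/(-48287) = 35211*(-1/48287) = -35211/48287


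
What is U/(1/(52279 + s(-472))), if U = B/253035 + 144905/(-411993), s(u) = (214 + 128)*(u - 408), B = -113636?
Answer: 2306744874263207/11583183195 ≈ 1.9915e+5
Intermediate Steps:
s(u) = -139536 + 342*u (s(u) = 342*(-408 + u) = -139536 + 342*u)
U = -9275919247/11583183195 (U = -113636/253035 + 144905/(-411993) = -113636*1/253035 + 144905*(-1/411993) = -113636/253035 - 144905/411993 = -9275919247/11583183195 ≈ -0.80081)
U/(1/(52279 + s(-472))) = -(-809388885735479/11583183195 - 166372887614192/1287020355) = -9275919247/(11583183195*(1/(52279 + (-139536 - 161424)))) = -9275919247/(11583183195*(1/(52279 - 300960))) = -9275919247/(11583183195*(1/(-248681))) = -9275919247/(11583183195*(-1/248681)) = -9275919247/11583183195*(-248681) = 2306744874263207/11583183195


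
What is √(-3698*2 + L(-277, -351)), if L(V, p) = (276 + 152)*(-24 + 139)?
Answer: 4*√2614 ≈ 204.51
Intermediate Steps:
L(V, p) = 49220 (L(V, p) = 428*115 = 49220)
√(-3698*2 + L(-277, -351)) = √(-3698*2 + 49220) = √(-7396 + 49220) = √41824 = 4*√2614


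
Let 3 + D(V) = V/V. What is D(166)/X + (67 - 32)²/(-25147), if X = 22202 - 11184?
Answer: -6773672/138534823 ≈ -0.048895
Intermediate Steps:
D(V) = -2 (D(V) = -3 + V/V = -3 + 1 = -2)
X = 11018
D(166)/X + (67 - 32)²/(-25147) = -2/11018 + (67 - 32)²/(-25147) = -2*1/11018 + 35²*(-1/25147) = -1/5509 + 1225*(-1/25147) = -1/5509 - 1225/25147 = -6773672/138534823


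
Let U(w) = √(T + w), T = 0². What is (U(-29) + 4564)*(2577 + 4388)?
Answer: 31788260 + 6965*I*√29 ≈ 3.1788e+7 + 37508.0*I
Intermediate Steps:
T = 0
U(w) = √w (U(w) = √(0 + w) = √w)
(U(-29) + 4564)*(2577 + 4388) = (√(-29) + 4564)*(2577 + 4388) = (I*√29 + 4564)*6965 = (4564 + I*√29)*6965 = 31788260 + 6965*I*√29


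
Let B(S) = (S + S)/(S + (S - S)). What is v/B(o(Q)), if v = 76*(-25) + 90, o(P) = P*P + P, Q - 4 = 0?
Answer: -905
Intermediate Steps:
Q = 4 (Q = 4 + 0 = 4)
o(P) = P + P**2 (o(P) = P**2 + P = P + P**2)
B(S) = 2 (B(S) = (2*S)/(S + 0) = (2*S)/S = 2)
v = -1810 (v = -1900 + 90 = -1810)
v/B(o(Q)) = -1810/2 = -1810*1/2 = -905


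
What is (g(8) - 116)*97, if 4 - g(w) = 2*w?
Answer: -12416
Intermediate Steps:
g(w) = 4 - 2*w
(g(8) - 116)*97 = ((4 - 2*8) - 116)*97 = ((4 - 16) - 116)*97 = (-12 - 116)*97 = -128*97 = -12416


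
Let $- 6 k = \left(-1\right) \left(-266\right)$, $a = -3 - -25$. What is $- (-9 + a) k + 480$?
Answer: $\frac{3169}{3} \approx 1056.3$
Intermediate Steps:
$a = 22$ ($a = -3 + 25 = 22$)
$k = - \frac{133}{3}$ ($k = - \frac{\left(-1\right) \left(-266\right)}{6} = \left(- \frac{1}{6}\right) 266 = - \frac{133}{3} \approx -44.333$)
$- (-9 + a) k + 480 = - (-9 + 22) \left(- \frac{133}{3}\right) + 480 = \left(-1\right) 13 \left(- \frac{133}{3}\right) + 480 = \left(-13\right) \left(- \frac{133}{3}\right) + 480 = \frac{1729}{3} + 480 = \frac{3169}{3}$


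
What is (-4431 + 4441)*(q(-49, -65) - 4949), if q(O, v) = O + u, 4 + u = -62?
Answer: -50640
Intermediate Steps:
u = -66 (u = -4 - 62 = -66)
q(O, v) = -66 + O (q(O, v) = O - 66 = -66 + O)
(-4431 + 4441)*(q(-49, -65) - 4949) = (-4431 + 4441)*((-66 - 49) - 4949) = 10*(-115 - 4949) = 10*(-5064) = -50640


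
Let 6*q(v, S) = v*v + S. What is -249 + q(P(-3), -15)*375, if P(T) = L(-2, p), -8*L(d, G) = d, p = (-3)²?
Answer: -37843/32 ≈ -1182.6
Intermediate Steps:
p = 9
L(d, G) = -d/8
P(T) = ¼ (P(T) = -⅛*(-2) = ¼)
q(v, S) = S/6 + v²/6 (q(v, S) = (v*v + S)/6 = (v² + S)/6 = (S + v²)/6 = S/6 + v²/6)
-249 + q(P(-3), -15)*375 = -249 + ((⅙)*(-15) + (¼)²/6)*375 = -249 + (-5/2 + (⅙)*(1/16))*375 = -249 + (-5/2 + 1/96)*375 = -249 - 239/96*375 = -249 - 29875/32 = -37843/32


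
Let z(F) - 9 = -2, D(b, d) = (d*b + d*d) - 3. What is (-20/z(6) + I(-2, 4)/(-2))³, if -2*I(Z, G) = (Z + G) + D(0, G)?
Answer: 15625/21952 ≈ 0.71178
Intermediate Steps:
D(b, d) = -3 + d² + b*d (D(b, d) = (b*d + d²) - 3 = (d² + b*d) - 3 = -3 + d² + b*d)
z(F) = 7 (z(F) = 9 - 2 = 7)
I(Z, G) = 3/2 - G/2 - Z/2 - G²/2 (I(Z, G) = -((Z + G) + (-3 + G² + 0*G))/2 = -((G + Z) + (-3 + G² + 0))/2 = -((G + Z) + (-3 + G²))/2 = -(-3 + G + Z + G²)/2 = 3/2 - G/2 - Z/2 - G²/2)
(-20/z(6) + I(-2, 4)/(-2))³ = (-20/7 + (3/2 - ½*4 - ½*(-2) - ½*4²)/(-2))³ = (-20*⅐ + (3/2 - 2 + 1 - ½*16)*(-½))³ = (-20/7 + (3/2 - 2 + 1 - 8)*(-½))³ = (-20/7 - 15/2*(-½))³ = (-20/7 + 15/4)³ = (25/28)³ = 15625/21952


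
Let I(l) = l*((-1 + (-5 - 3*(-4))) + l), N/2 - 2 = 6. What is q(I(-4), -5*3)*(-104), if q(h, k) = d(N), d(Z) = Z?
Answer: -1664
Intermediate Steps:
N = 16 (N = 4 + 2*6 = 4 + 12 = 16)
I(l) = l*(6 + l) (I(l) = l*((-1 + (-5 + 12)) + l) = l*((-1 + 7) + l) = l*(6 + l))
q(h, k) = 16
q(I(-4), -5*3)*(-104) = 16*(-104) = -1664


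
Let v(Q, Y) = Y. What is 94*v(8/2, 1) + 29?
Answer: 123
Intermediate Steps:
94*v(8/2, 1) + 29 = 94*1 + 29 = 94 + 29 = 123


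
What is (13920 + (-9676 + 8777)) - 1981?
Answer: 11040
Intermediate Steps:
(13920 + (-9676 + 8777)) - 1981 = (13920 - 899) - 1981 = 13021 - 1981 = 11040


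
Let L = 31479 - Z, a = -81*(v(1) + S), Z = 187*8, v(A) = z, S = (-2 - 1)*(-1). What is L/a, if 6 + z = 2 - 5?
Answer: 29983/486 ≈ 61.693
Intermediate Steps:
S = 3 (S = -3*(-1) = 3)
z = -9 (z = -6 + (2 - 5) = -6 - 3 = -9)
v(A) = -9
Z = 1496
a = 486 (a = -81*(-9 + 3) = -81*(-6) = 486)
L = 29983 (L = 31479 - 1*1496 = 31479 - 1496 = 29983)
L/a = 29983/486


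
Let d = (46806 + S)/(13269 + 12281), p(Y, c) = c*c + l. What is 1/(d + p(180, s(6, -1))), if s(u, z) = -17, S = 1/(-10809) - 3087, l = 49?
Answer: 27616995/9381800177 ≈ 0.0029437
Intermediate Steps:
S = -33367384/10809 (S = -1/10809 - 3087 = -33367384/10809 ≈ -3087.0)
p(Y, c) = 49 + c² (p(Y, c) = c*c + 49 = c² + 49 = 49 + c²)
d = 47255867/27616995 (d = (46806 - 33367384/10809)/(13269 + 12281) = (472558670/10809)/25550 = (472558670/10809)*(1/25550) = 47255867/27616995 ≈ 1.7111)
1/(d + p(180, s(6, -1))) = 1/(47255867/27616995 + (49 + (-17)²)) = 1/(47255867/27616995 + (49 + 289)) = 1/(47255867/27616995 + 338) = 1/(9381800177/27616995) = 27616995/9381800177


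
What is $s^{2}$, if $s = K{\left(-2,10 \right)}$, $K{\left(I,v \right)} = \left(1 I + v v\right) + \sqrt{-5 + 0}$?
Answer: $\left(98 + i \sqrt{5}\right)^{2} \approx 9599.0 + 438.27 i$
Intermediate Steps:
$K{\left(I,v \right)} = I + v^{2} + i \sqrt{5}$ ($K{\left(I,v \right)} = \left(I + v^{2}\right) + \sqrt{-5} = \left(I + v^{2}\right) + i \sqrt{5} = I + v^{2} + i \sqrt{5}$)
$s = 98 + i \sqrt{5}$ ($s = -2 + 10^{2} + i \sqrt{5} = -2 + 100 + i \sqrt{5} = 98 + i \sqrt{5} \approx 98.0 + 2.2361 i$)
$s^{2} = \left(98 + i \sqrt{5}\right)^{2}$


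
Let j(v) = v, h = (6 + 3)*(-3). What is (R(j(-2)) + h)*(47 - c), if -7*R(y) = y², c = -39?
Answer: -16598/7 ≈ -2371.1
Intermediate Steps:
h = -27 (h = 9*(-3) = -27)
R(y) = -y²/7
(R(j(-2)) + h)*(47 - c) = (-⅐*(-2)² - 27)*(47 - 1*(-39)) = (-⅐*4 - 27)*(47 + 39) = (-4/7 - 27)*86 = -193/7*86 = -16598/7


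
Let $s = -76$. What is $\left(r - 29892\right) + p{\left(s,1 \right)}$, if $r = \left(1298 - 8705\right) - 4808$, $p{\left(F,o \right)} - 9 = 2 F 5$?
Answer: $-42858$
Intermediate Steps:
$p{\left(F,o \right)} = 9 + 10 F$ ($p{\left(F,o \right)} = 9 + 2 F 5 = 9 + 10 F$)
$r = -12215$ ($r = -7407 - 4808 = -12215$)
$\left(r - 29892\right) + p{\left(s,1 \right)} = \left(-12215 - 29892\right) + \left(9 + 10 \left(-76\right)\right) = -42107 + \left(9 - 760\right) = -42107 - 751 = -42858$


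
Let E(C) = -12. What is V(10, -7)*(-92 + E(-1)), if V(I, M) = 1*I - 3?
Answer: -728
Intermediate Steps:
V(I, M) = -3 + I (V(I, M) = I - 3 = -3 + I)
V(10, -7)*(-92 + E(-1)) = (-3 + 10)*(-92 - 12) = 7*(-104) = -728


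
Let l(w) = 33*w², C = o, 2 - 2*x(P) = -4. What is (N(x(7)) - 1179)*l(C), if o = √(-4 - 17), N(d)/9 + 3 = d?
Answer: 817047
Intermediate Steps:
x(P) = 3 (x(P) = 1 - ½*(-4) = 1 + 2 = 3)
N(d) = -27 + 9*d
o = I*√21 (o = √(-21) = I*√21 ≈ 4.5826*I)
C = I*√21 ≈ 4.5826*I
(N(x(7)) - 1179)*l(C) = ((-27 + 9*3) - 1179)*(33*(I*√21)²) = ((-27 + 27) - 1179)*(33*(-21)) = (0 - 1179)*(-693) = -1179*(-693) = 817047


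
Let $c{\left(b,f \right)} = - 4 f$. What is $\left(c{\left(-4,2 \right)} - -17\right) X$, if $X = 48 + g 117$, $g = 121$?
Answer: $127845$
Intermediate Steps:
$X = 14205$ ($X = 48 + 121 \cdot 117 = 48 + 14157 = 14205$)
$\left(c{\left(-4,2 \right)} - -17\right) X = \left(\left(-4\right) 2 - -17\right) 14205 = \left(-8 + 17\right) 14205 = 9 \cdot 14205 = 127845$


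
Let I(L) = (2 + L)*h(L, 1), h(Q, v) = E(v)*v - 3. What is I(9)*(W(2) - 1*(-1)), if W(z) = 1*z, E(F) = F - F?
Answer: -99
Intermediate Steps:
E(F) = 0
W(z) = z
h(Q, v) = -3 (h(Q, v) = 0*v - 3 = 0 - 3 = -3)
I(L) = -6 - 3*L (I(L) = (2 + L)*(-3) = -6 - 3*L)
I(9)*(W(2) - 1*(-1)) = (-6 - 3*9)*(2 - 1*(-1)) = (-6 - 27)*(2 + 1) = -33*3 = -99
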